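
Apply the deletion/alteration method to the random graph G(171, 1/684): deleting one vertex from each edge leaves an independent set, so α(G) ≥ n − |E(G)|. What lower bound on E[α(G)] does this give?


E[|E(G)|] = C(171, 2)·p = 14535 · (1/684) = 85/4.
E[α(G)] ≥ n − E[|E(G)|] = 171 − 85/4 = 599/4.
Numerically: ≈ 149.75000.
(This is only a lower bound; the true E[α(G)] may be larger.)

E[α(G)] ≥ 599/4 ≈ 149.75000.


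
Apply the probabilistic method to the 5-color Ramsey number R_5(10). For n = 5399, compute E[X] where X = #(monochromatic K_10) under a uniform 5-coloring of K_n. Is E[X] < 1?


E[X] = C(5399, 10) · 5^{1 − 45} = 5751065658334180080797359164706 · 5^{−44} = 5751065658334180080797359164706/5684341886080801486968994140625.
As a reduced fraction: E[X] = 5751065658334180080797359164706/5684341886080801486968994140625 ≈ 1.012.
Is E[X] < 1? NO.
Since E[X] ≥ 1, the first-moment bound is inconclusive at n = 5399; it does NOT by itself certify R_5(10) > 5399.

E[X] = 5751065658334180080797359164706/5684341886080801486968994140625 ≈ 1.012; E[X] ≥ 1; first-moment method inconclusive here.


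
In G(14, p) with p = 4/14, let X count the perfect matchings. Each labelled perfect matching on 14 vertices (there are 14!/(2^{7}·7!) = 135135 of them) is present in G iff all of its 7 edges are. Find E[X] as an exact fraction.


K_14 has 14!/(2^{7}·7!) = 135135 labelled perfect matchings.
For each such perfect matching H, let X_H = 1 if all 7 edges of H are present in G. Then P[X_H = 1] = p^{7} = (2/7)^{7} = 128/823543.
By linearity of expectation: E[X] = Σ_H E[X_H] = 135135 · p^{7} = 135135 · 128/823543 = 2471040/117649.
Numerically: E[X] ≈ 21.

E[X] = 135135 · (2/7)^{7} = 2471040/117649 ≈ 21.


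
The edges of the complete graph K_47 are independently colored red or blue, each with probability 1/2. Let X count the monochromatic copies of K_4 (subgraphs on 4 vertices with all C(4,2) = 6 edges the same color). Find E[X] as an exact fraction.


Let X = Σ_S X_S over the C(47, 4) = 178365 subsets S of size 4, where X_S = 1 if the K_4 on S is monochromatic.
For a fixed S, the K_4 on S has C(4, 2) = 6 edges. P[all 6 edges red] = (1/2)^6, and likewise for blue, so P[monochromatic] = 2·(1/2)^6 = 2^{1 − 6} = 1/32.
By linearity of expectation: E[X] = C(47, 4) · 2^{1 − 6} = 178365 · 1/32 = 178365/32.
Numerically: E[X] ≈ 5573.906.

E[X] = C(47,4)·2^(1−C(4,2)) = 178365/32 ≈ 5573.906.


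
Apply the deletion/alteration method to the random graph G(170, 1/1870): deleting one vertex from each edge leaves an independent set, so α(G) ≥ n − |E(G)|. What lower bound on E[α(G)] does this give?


E[|E(G)|] = C(170, 2)·p = 14365 · (1/1870) = 169/22.
E[α(G)] ≥ n − E[|E(G)|] = 170 − 169/22 = 3571/22.
Numerically: ≈ 162.31818.
(This is only a lower bound; the true E[α(G)] may be larger.)

E[α(G)] ≥ 3571/22 ≈ 162.31818.


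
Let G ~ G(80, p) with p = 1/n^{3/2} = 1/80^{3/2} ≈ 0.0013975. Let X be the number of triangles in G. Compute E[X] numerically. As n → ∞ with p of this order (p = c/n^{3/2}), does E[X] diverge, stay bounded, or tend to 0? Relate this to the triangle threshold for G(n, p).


Number of potential triangles: C(80, 3) = 82160.
Each occurs with probability p³ ≈ (0.0013975)³ ≈ 2.7295752e-09.
By linearity: E[X] = C(80, 3)·p³ ≈ 82160 · 2.7295752e-09 ≈ 0.00022.
Since α = 3/2 > 1, p = c/n^{3/2} = o(1/n) is below the triangle threshold p ~ 1/n. Asymptotically E[X] ~ (c³/6)·n^{3(1−α)} = (1³/6)·n^{-1.5} → 0, so by Markov's inequality G has no triangles w.h.p.

E[X] ≈ 0.00022; in regime p = Θ(1/n^{3/2}) E[X] tends to 0 (below the triangle threshold p ~ 1/n).


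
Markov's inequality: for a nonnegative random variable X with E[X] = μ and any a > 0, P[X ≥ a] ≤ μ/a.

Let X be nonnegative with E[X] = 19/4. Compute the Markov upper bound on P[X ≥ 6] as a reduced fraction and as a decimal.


μ = E[X] = 19/4, a = 6.
Markov: P[X ≥ 6] ≤ μ/a = (19/4)/6 = 19/24.
Numerically: ≈ 0.792.
(Since a = 6 > μ = 4.750, the bound 19/24 is < 1 and informative.)

P[X ≥ 6] ≤ 19/24 ≈ 0.792.


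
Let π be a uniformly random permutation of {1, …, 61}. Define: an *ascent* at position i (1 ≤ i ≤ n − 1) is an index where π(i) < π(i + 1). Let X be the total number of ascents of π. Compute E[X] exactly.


Write X = Σ X_I over i = 1, …, 60, with X_I the indicator of one ascent.
There are 60 indicators.
For each fixed i, the pair (π(i), π(i+1)) is a uniformly random ordered pair of distinct values from {1, …, 61}; by symmetry P[π(i) < π(i+1)] = 1/2.
By linearity: E[X] = 60 · (1/2) = (61 − 1) · (1/2) = 30 ≈ 30.000000.

E[X] = 30 = 30.000000.


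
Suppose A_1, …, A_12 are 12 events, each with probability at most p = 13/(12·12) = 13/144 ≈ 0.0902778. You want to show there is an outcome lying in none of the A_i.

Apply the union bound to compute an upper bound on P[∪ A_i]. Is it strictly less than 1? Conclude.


Union bound: P[∪_{i=1}^{12} A_i] ≤ Σ_i P[A_i] ≤ 12·p = 12·(13/144) = 13/12.
Numerically: 13/12 ≈ 1.0833333.
Is 13/12 < 1? NO.
Since the bound 13/12 is ≥ 1, the union bound is uninformative here; it does NOT by itself certify existence.

12·p = 13/12 ≈ 1.0833333; existence NOT certified by the union bound.


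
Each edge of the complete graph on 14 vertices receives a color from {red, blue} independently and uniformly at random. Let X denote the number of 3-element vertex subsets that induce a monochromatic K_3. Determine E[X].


Let X = Σ_S X_S over the C(14, 3) = 364 subsets S of size 3, where X_S = 1 if the K_3 on S is monochromatic.
For a fixed S, the K_3 on S has C(3, 2) = 3 edges. P[all 3 edges red] = (1/2)^3, and likewise for blue, so P[monochromatic] = 2·(1/2)^3 = 2^{1 − 3} = 1/4.
Summing: E[X] = C(14, 3) · 2^{1 − 3} = 364 · 1/4 = 91.
Numerically: E[X] ≈ 91.0000.

E[X] = C(14,3)·2^(1−C(3,2)) = 91 ≈ 91.0000.


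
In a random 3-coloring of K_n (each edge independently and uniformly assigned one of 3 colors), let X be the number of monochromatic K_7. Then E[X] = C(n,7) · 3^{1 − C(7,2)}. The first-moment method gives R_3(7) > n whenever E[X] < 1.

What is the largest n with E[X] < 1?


We need C(n, 7) · 3^{1 − 21} < 1, i.e. C(n, 7) < 3^{21 − 1} = 3486784401.
Check values of n near the boundary:
  n = 79: C(79, 7) = 2898753715; 2898753715 < 3486784401? YES
  n = 80: C(80, 7) = 3176716400; 3176716400 < 3486784401? YES
  n = 81: C(81, 7) = 3477216600; 3477216600 < 3486784401? YES
  n = 82: C(82, 7) = 3801756816; 3801756816 < 3486784401? NO
  n = 83: C(83, 7) = 4151918628; 4151918628 < 3486784401? NO
The largest n with C(n, 7) < 3486784401 is n = 81 (where E[X] = 42928600/43046721 ≈ 0.9973). Hence R_3(7) > 81, i.e. R_3(7) ≥ 82.

Largest n = 81; hence R_3(7) > 81.


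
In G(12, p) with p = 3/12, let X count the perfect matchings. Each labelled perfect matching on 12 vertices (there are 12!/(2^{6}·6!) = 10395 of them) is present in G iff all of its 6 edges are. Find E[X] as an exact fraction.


K_12 has 12!/(2^{6}·6!) = 10395 labelled perfect matchings.
For each such perfect matching H, let X_H = 1 if all 6 edges of H are present in G. Then P[X_H = 1] = p^{6} = (1/4)^{6} = 1/4096.
Summing the indicators: E[X] = Σ_H E[X_H] = 10395 · p^{6} = 10395 · 1/4096 = 10395/4096.
Numerically: E[X] ≈ 2.5378.

E[X] = 10395 · (1/4)^{6} = 10395/4096 ≈ 2.5378.


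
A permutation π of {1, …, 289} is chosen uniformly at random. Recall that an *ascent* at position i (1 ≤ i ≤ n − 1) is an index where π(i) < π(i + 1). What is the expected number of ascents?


Write X = Σ X_I over i = 1, …, 288, with X_I the indicator of one ascent.
There are 288 indicators.
For each fixed i, the pair (π(i), π(i+1)) is a uniformly random ordered pair of distinct values from {1, …, 289}; by symmetry P[π(i) < π(i+1)] = 1/2.
By linearity: E[X] = 288 · (1/2) = (289 − 1) · (1/2) = 144 ≈ 144.000000.

E[X] = 144 = 144.000000.


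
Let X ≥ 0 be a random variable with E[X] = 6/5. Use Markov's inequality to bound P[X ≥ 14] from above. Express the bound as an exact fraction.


μ = E[X] = 6/5, a = 14.
Markov: P[X ≥ 14] ≤ μ/a = (6/5)/14 = 3/35.
Numerically: ≈ 0.0857.
(Since a = 14 > μ = 1.2000, the bound 3/35 is < 1 and informative.)

P[X ≥ 14] ≤ 3/35 ≈ 0.0857.


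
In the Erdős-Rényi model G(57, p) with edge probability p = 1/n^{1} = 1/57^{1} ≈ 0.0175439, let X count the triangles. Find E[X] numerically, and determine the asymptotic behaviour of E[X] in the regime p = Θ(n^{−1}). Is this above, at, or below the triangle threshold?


Number of potential triangles: C(57, 3) = 29260.
Each occurs with probability p³ ≈ (0.0175439)³ ≈ 5.39977213e-06.
By linearity: E[X] = C(57, 3)·p³ ≈ 29260 · 5.39977213e-06 ≈ 0.157997.
Here α = 1, so p = 1/n is exactly at the triangle threshold p ~ 1/n. Asymptotically E[X] → c³/6 = 1³/6 = 1/6 ≈ 0.166667, a bounded constant. In this regime the triangle count is asymptotically Poisson(c³/6).

E[X] ≈ 0.157997; in regime p = Θ(1/n^{1}) E[X] stays bounded (at the triangle threshold p ~ 1/n).


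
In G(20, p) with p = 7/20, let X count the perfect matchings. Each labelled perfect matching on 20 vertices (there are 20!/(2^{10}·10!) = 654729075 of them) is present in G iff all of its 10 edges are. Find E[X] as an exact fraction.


K_20 has 20!/(2^{10}·10!) = 654729075 labelled perfect matchings.
For each such perfect matching H, let X_H = 1 if all 10 edges of H are present in G. Then P[X_H = 1] = p^{10} = (7/20)^{10} = 282475249/10240000000000.
Summing the indicators: E[X] = Σ_H E[X_H] = 654729075 · p^{10} = 654729075 · 282475249/10240000000000 = 7397790339526587/409600000000.
Numerically: E[X] ≈ 18061.

E[X] = 654729075 · (7/20)^{10} = 7397790339526587/409600000000 ≈ 18061.


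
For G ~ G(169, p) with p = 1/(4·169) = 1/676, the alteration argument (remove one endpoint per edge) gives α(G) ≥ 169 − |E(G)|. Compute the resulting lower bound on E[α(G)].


E[|E(G)|] = C(169, 2)·p = 14196 · (1/676) = 21.
E[α(G)] ≥ n − E[|E(G)|] = 169 − 21 = 148.
Numerically: ≈ 148.00000.
(This is only a lower bound; the true E[α(G)] may be larger.)

E[α(G)] ≥ 148 ≈ 148.00000.


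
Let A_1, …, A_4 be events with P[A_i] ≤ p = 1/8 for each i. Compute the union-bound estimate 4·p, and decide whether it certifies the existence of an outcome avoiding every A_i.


Union bound: P[∪_{i=1}^{4} A_i] ≤ Σ_i P[A_i] ≤ 4·p = 4·(1/8) = 1/2.
Numerically: 1/2 ≈ 0.500000.
Is 1/2 < 1? YES.
Since P[∪ A_i] ≤ 1/2 < 1, the complement has P[∩ A_i^c] ≥ 1 − 1/2 = 1/2 > 0, so some outcome avoids every A_i.

4·p = 1/2 ≈ 0.500000; existence CERTIFIED by the union bound.


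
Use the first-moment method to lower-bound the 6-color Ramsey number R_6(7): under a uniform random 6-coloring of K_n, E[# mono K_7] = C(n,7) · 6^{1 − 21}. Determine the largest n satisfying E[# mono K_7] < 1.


We need C(n, 7) · 6^{1 − 21} < 1, i.e. C(n, 7) < 6^{21 − 1} = 3656158440062976.
Check values of n near the boundary:
  n = 562: C(562, 7) = 3384017972944752; 3384017972944752 < 3656158440062976? YES
  n = 563: C(563, 7) = 3426622515769596; 3426622515769596 < 3656158440062976? YES
  n = 564: C(564, 7) = 3469685994423792; 3469685994423792 < 3656158440062976? YES
  n = 565: C(565, 7) = 3513212521235560; 3513212521235560 < 3656158440062976? YES
  n = 566: C(566, 7) = 3557206237959440; 3557206237959440 < 3656158440062976? YES
  n = 567: C(567, 7) = 3601671315933933; 3601671315933933 < 3656158440062976? YES
  n = 568: C(568, 7) = 3646611956239704; 3646611956239704 < 3656158440062976? YES
  n = 569: C(569, 7) = 3692032389858348; 3692032389858348 < 3656158440062976? NO
  n = 570: C(570, 7) = 3737936877831720; 3737936877831720 < 3656158440062976? NO
  n = 571: C(571, 7) = 3784329711421830; 3784329711421830 < 3656158440062976? NO
The largest n with C(n, 7) < 3656158440062976 is n = 568 (where E[X] = 16882462760369/16926659444736 ≈ 0.997389). Hence R_6(7) > 568, i.e. R_6(7) ≥ 569.

Largest n = 568; hence R_6(7) > 568.


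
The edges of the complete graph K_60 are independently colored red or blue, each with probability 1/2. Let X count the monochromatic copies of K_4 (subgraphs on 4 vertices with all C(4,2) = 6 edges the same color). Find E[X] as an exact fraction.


Let X = Σ_S X_S over the C(60, 4) = 487635 subsets S of size 4, where X_S = 1 if the K_4 on S is monochromatic.
For a fixed S, the K_4 on S has C(4, 2) = 6 edges. P[all 6 edges red] = (1/2)^6, and likewise for blue, so P[monochromatic] = 2·(1/2)^6 = 2^{1 − 6} = 1/32.
By linearity: E[X] = C(60, 4) · 2^{1 − 6} = 487635 · 1/32 = 487635/32.
Numerically: E[X] ≈ 15238.594.

E[X] = C(60,4)·2^(1−C(4,2)) = 487635/32 ≈ 15238.594.


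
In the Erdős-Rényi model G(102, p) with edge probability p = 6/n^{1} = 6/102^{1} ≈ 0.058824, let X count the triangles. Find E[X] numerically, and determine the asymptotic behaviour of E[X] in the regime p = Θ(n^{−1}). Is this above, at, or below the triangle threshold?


Number of potential triangles: C(102, 3) = 171700.
Each occurs with probability p³ ≈ (0.058824)³ ≈ 2.0354162e-04.
By linearity: E[X] = C(102, 3)·p³ ≈ 171700 · 2.0354162e-04 ≈ 34.94810.
Here α = 1, so p = 6/n is exactly at the triangle threshold p ~ 1/n. Asymptotically E[X] → c³/6 = 6³/6 = 36 ≈ 36.00000, a bounded constant. In this regime the triangle count is asymptotically Poisson(c³/6).

E[X] ≈ 34.94810; in regime p = Θ(1/n^{1}) E[X] stays bounded (at the triangle threshold p ~ 1/n).


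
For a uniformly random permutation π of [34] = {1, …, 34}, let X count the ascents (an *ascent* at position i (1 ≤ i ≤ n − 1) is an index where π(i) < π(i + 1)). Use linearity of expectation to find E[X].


Write X = Σ X_I over i = 1, …, 33, with X_I the indicator of one ascent.
There are 33 indicators.
For each fixed i, the pair (π(i), π(i+1)) is a uniformly random ordered pair of distinct values from {1, …, 34}; by symmetry P[π(i) < π(i+1)] = 1/2.
By linearity: E[X] = 33 · (1/2) = (34 − 1) · (1/2) = 33/2 ≈ 16.5000.

E[X] = 33/2 = 16.5000.


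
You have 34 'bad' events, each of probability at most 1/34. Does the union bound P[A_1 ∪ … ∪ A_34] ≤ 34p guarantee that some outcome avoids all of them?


Union bound: P[∪_{i=1}^{34} A_i] ≤ Σ_i P[A_i] ≤ 34·p = 34·(1/34) = 1.
Numerically: 1 ≈ 1.000.
Is 1 < 1? NO.
Since the bound 1 is ≥ 1, the union bound is uninformative here; it does NOT by itself certify existence.

34·p = 1 ≈ 1.000; existence NOT certified by the union bound.


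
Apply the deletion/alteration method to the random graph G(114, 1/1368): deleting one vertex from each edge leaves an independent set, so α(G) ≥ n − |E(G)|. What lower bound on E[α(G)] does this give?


E[|E(G)|] = C(114, 2)·p = 6441 · (1/1368) = 113/24.
E[α(G)] ≥ n − E[|E(G)|] = 114 − 113/24 = 2623/24.
Numerically: ≈ 109.292.
(This is only a lower bound; the true E[α(G)] may be larger.)

E[α(G)] ≥ 2623/24 ≈ 109.292.


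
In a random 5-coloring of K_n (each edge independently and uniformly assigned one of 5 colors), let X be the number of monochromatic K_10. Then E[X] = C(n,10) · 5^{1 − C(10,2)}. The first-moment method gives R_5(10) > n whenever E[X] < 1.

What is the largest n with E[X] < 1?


We need C(n, 10) · 5^{1 − 45} < 1, i.e. C(n, 10) < 5^{45 − 1} = 5684341886080801486968994140625.
Check values of n near the boundary:
  n = 5388: C(5388, 10) = 5634865093375880654852250419586; 5634865093375880654852250419586 < 5684341886080801486968994140625? YES
  n = 5389: C(5389, 10) = 5645340767466558997768874792926; 5645340767466558997768874792926 < 5684341886080801486968994140625? YES
  n = 5390: C(5390, 10) = 5655833965919099070255434039753; 5655833965919099070255434039753 < 5684341886080801486968994140625? YES
  n = 5391: C(5391, 10) = 5666344714787188828795213697883; 5666344714787188828795213697883 < 5684341886080801486968994140625? YES
  n = 5392: C(5392, 10) = 5676873040158402483252283957448; 5676873040158402483252283957448 < 5684341886080801486968994140625? YES
  n = 5393: C(5393, 10) = 5687418968154238267170642278008; 5687418968154238267170642278008 < 5684341886080801486968994140625? NO
  n = 5394: C(5394, 10) = 5697982524930156243149785372878; 5697982524930156243149785372878 < 5684341886080801486968994140625? NO
The largest n with C(n, 10) < 5684341886080801486968994140625 is n = 5392 (where E[X] = 5676873040158402483252283957448/5684341886080801486968994140625 ≈ 0.99869). Hence R_5(10) > 5392, i.e. R_5(10) ≥ 5393.

Largest n = 5392; hence R_5(10) > 5392.


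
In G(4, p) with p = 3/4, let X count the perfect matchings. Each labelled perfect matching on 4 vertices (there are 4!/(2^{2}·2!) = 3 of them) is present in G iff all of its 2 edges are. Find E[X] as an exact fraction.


K_4 has 4!/(2^{2}·2!) = 3 labelled perfect matchings.
For each such perfect matching H, let X_H = 1 if all 2 edges of H are present in G. Then P[X_H = 1] = p^{2} = (3/4)^{2} = 9/16.
Summing the indicators: E[X] = Σ_H E[X_H] = 3 · p^{2} = 3 · 9/16 = 27/16.
Numerically: E[X] ≈ 1.688.

E[X] = 3 · (3/4)^{2} = 27/16 ≈ 1.688.


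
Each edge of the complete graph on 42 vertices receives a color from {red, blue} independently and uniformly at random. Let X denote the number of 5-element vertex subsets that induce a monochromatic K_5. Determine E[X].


Let X = Σ_S X_S over the C(42, 5) = 850668 subsets S of size 5, where X_S = 1 if the K_5 on S is monochromatic.
For a fixed S, the K_5 on S has C(5, 2) = 10 edges. P[all 10 edges red] = (1/2)^10, and likewise for blue, so P[monochromatic] = 2·(1/2)^10 = 2^{1 − 10} = 1/512.
By linearity of expectation: E[X] = C(42, 5) · 2^{1 − 10} = 850668 · 1/512 = 212667/128.
Numerically: E[X] ≈ 1661.4609.

E[X] = C(42,5)·2^(1−C(5,2)) = 212667/128 ≈ 1661.4609.


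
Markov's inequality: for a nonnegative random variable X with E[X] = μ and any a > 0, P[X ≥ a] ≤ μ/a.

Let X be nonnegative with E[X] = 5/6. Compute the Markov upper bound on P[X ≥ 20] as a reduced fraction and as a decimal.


μ = E[X] = 5/6, a = 20.
Markov: P[X ≥ 20] ≤ μ/a = (5/6)/20 = 1/24.
Numerically: ≈ 0.04167.
(Since a = 20 > μ = 0.83333, the bound 1/24 is < 1 and informative.)

P[X ≥ 20] ≤ 1/24 ≈ 0.04167.


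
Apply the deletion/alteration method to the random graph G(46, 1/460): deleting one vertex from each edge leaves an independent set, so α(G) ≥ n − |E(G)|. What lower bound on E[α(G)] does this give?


E[|E(G)|] = C(46, 2)·p = 1035 · (1/460) = 9/4.
E[α(G)] ≥ n − E[|E(G)|] = 46 − 9/4 = 175/4.
Numerically: ≈ 43.75000.
(This is only a lower bound; the true E[α(G)] may be larger.)

E[α(G)] ≥ 175/4 ≈ 43.75000.


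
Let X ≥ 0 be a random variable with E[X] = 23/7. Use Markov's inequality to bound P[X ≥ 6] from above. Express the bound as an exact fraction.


μ = E[X] = 23/7, a = 6.
Markov: P[X ≥ 6] ≤ μ/a = (23/7)/6 = 23/42.
Numerically: ≈ 0.548.
(Since a = 6 > μ = 3.286, the bound 23/42 is < 1 and informative.)

P[X ≥ 6] ≤ 23/42 ≈ 0.548.


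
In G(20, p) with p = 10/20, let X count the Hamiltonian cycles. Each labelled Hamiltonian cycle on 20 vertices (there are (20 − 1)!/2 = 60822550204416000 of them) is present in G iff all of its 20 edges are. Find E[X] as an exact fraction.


K_20 has (20 − 1)!/2 = 60822550204416000 labelled Hamiltonian cycles.
For each such Hamiltonian cycle H, let X_H = 1 if all 20 edges of H are present in G. Then P[X_H = 1] = p^{20} = (1/2)^{20} = 1/1048576.
By linearity: E[X] = Σ_H E[X_H] = 60822550204416000 · p^{20} = 60822550204416000 · 1/1048576 = 1856156927625/32.
Numerically: E[X] ≈ 5.8e+10.

E[X] = 60822550204416000 · (1/2)^{20} = 1856156927625/32 ≈ 5.8e+10.


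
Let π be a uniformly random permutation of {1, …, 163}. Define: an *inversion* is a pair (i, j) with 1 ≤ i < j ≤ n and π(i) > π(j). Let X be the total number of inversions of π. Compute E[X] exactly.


Write X = Σ X_I over the C(163, 2) = 13203 pairs i < j, with X_I the indicator of one inversion.
There are 13203 indicators.
For each fixed pair i < j, the values π(i) and π(j) are two distinct elements of {1, …, 163} in uniformly random order; by symmetry P[π(i) > π(j)] = 1/2.
By linearity: E[X] = 13203 · (1/2) = C(163, 2) · (1/2) = 13203/2 = 13203/2 ≈ 6601.5000.

E[X] = 13203/2 = 6601.5000.


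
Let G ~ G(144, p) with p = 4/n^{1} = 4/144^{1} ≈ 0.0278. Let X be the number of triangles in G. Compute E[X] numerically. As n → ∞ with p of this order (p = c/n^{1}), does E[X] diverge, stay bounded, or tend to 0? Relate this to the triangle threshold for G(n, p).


Number of potential triangles: C(144, 3) = 487344.
Each occurs with probability p³ ≈ (0.0278)³ ≈ 2.14335e-05.
By linearity: E[X] = C(144, 3)·p³ ≈ 487344 · 2.14335e-05 ≈ 10.445.
Here α = 1, so p = 4/n is exactly at the triangle threshold p ~ 1/n. Asymptotically E[X] → c³/6 = 4³/6 = 32/3 ≈ 10.667, a bounded constant. In this regime the triangle count is asymptotically Poisson(c³/6).

E[X] ≈ 10.445; in regime p = Θ(1/n^{1}) E[X] stays bounded (at the triangle threshold p ~ 1/n).


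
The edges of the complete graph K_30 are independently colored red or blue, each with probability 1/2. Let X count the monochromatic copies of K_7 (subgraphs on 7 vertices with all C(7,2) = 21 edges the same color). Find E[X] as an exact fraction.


Let X = Σ_S X_S over the C(30, 7) = 2035800 subsets S of size 7, where X_S = 1 if the K_7 on S is monochromatic.
For a fixed S, the K_7 on S has C(7, 2) = 21 edges. P[all 21 edges red] = (1/2)^21, and likewise for blue, so P[monochromatic] = 2·(1/2)^21 = 2^{1 − 21} = 1/1048576.
Summing: E[X] = C(30, 7) · 2^{1 − 21} = 2035800 · 1/1048576 = 254475/131072.
Numerically: E[X] ≈ 1.9415.

E[X] = C(30,7)·2^(1−C(7,2)) = 254475/131072 ≈ 1.9415.


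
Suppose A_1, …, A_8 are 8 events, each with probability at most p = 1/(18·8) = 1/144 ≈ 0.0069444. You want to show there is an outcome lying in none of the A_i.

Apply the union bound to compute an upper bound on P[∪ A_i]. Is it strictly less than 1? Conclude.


Union bound: P[∪_{i=1}^{8} A_i] ≤ Σ_i P[A_i] ≤ 8·p = 8·(1/144) = 1/18.
Numerically: 1/18 ≈ 0.0555556.
Is 1/18 < 1? YES.
Since P[∪ A_i] ≤ 1/18 < 1, the complement has P[∩ A_i^c] ≥ 1 − 1/18 = 17/18 > 0, so some outcome avoids every A_i.

8·p = 1/18 ≈ 0.0555556; existence CERTIFIED by the union bound.


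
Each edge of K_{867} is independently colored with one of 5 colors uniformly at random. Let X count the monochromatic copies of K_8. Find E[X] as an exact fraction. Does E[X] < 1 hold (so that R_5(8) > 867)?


E[X] = C(867, 8) · 5^{1 − 28} = 7665949963452117060 · 5^{−27} = 7665949963452117060/7450580596923828125.
As a reduced fraction: E[X] = 1533189992690423412/1490116119384765625 ≈ 1.02891.
Is E[X] < 1? NO.
Since E[X] ≥ 1, the first-moment bound is inconclusive at n = 867; it does NOT by itself certify R_5(8) > 867.

E[X] = 1533189992690423412/1490116119384765625 ≈ 1.02891; E[X] ≥ 1; first-moment method inconclusive here.


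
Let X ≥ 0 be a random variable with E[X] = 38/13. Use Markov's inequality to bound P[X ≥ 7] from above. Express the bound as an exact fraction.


μ = E[X] = 38/13, a = 7.
Markov: P[X ≥ 7] ≤ μ/a = (38/13)/7 = 38/91.
Numerically: ≈ 0.417582.
(Since a = 7 > μ = 2.923077, the bound 38/91 is < 1 and informative.)

P[X ≥ 7] ≤ 38/91 ≈ 0.417582.


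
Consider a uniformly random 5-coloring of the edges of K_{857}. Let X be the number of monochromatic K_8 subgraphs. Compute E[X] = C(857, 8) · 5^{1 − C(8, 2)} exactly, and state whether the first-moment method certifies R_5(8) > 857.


E[X] = C(857, 8) · 5^{1 − 28} = 6983854138365964575 · 5^{−27} = 6983854138365964575/7450580596923828125.
As a reduced fraction: E[X] = 279354165534638583/298023223876953125 ≈ 0.9374.
Is E[X] < 1? YES.
Since E[X] < 1, there exists a 5-coloring of K_{857} with no monochromatic K_8; hence R_5(8) > 857.

E[X] = 279354165534638583/298023223876953125 ≈ 0.9374; E[X] < 1, so R_5(8) > 857.


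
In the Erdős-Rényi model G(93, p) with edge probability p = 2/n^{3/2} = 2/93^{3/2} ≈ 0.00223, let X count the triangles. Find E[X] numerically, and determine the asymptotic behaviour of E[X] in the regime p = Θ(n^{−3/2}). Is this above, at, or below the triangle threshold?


Number of potential triangles: C(93, 3) = 129766.
Each occurs with probability p³ ≈ (0.00223)³ ≈ 1.108962e-08.
By linearity: E[X] = C(93, 3)·p³ ≈ 129766 · 1.108962e-08 ≈ 0.0014.
Since α = 3/2 > 1, p = c/n^{3/2} = o(1/n) is below the triangle threshold p ~ 1/n. Asymptotically E[X] ~ (c³/6)·n^{3(1−α)} = (2³/6)·n^{-1.5} → 0, so by Markov's inequality G has no triangles w.h.p.

E[X] ≈ 0.0014; in regime p = Θ(1/n^{3/2}) E[X] tends to 0 (below the triangle threshold p ~ 1/n).


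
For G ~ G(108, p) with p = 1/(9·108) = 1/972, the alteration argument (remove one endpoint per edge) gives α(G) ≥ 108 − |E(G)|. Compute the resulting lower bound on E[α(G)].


E[|E(G)|] = C(108, 2)·p = 5778 · (1/972) = 107/18.
E[α(G)] ≥ n − E[|E(G)|] = 108 − 107/18 = 1837/18.
Numerically: ≈ 102.0556.
(This is only a lower bound; the true E[α(G)] may be larger.)

E[α(G)] ≥ 1837/18 ≈ 102.0556.


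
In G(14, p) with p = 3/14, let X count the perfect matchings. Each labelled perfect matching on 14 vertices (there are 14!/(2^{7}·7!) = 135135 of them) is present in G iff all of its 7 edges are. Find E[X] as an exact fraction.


K_14 has 14!/(2^{7}·7!) = 135135 labelled perfect matchings.
For each such perfect matching H, let X_H = 1 if all 7 edges of H are present in G. Then P[X_H = 1] = p^{7} = (3/14)^{7} = 2187/105413504.
Summing the indicators: E[X] = Σ_H E[X_H] = 135135 · p^{7} = 135135 · 2187/105413504 = 42220035/15059072.
Numerically: E[X] ≈ 2.80363.

E[X] = 135135 · (3/14)^{7} = 42220035/15059072 ≈ 2.80363.


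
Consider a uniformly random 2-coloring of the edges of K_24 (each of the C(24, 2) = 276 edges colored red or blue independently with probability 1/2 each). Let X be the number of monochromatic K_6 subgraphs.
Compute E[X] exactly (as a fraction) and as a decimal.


Let X = Σ_S X_S over the C(24, 6) = 134596 subsets S of size 6, where X_S = 1 if the K_6 on S is monochromatic.
For a fixed S, the K_6 on S has C(6, 2) = 15 edges. P[all 15 edges red] = (1/2)^15, and likewise for blue, so P[monochromatic] = 2·(1/2)^15 = 2^{1 − 15} = 1/16384.
Summing: E[X] = C(24, 6) · 2^{1 − 15} = 134596 · 1/16384 = 33649/4096.
Numerically: E[X] ≈ 8.215088.

E[X] = C(24,6)·2^(1−C(6,2)) = 33649/4096 ≈ 8.215088.


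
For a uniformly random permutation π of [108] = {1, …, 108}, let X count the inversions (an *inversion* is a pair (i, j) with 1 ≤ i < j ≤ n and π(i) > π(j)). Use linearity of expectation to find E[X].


Write X = Σ X_I over the C(108, 2) = 5778 pairs i < j, with X_I the indicator of one inversion.
There are 5778 indicators.
For each fixed pair i < j, the values π(i) and π(j) are two distinct elements of {1, …, 108} in uniformly random order; by symmetry P[π(i) > π(j)] = 1/2.
By linearity: E[X] = 5778 · (1/2) = C(108, 2) · (1/2) = 5778/2 = 2889 ≈ 2889.000000.

E[X] = 2889 = 2889.000000.


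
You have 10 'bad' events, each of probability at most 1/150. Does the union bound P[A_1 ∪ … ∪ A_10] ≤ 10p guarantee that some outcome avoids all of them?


Union bound: P[∪_{i=1}^{10} A_i] ≤ Σ_i P[A_i] ≤ 10·p = 10·(1/150) = 1/15.
Numerically: 1/15 ≈ 0.066667.
Is 1/15 < 1? YES.
Since P[∪ A_i] ≤ 1/15 < 1, the complement has P[∩ A_i^c] ≥ 1 − 1/15 = 14/15 > 0, so some outcome avoids every A_i.

10·p = 1/15 ≈ 0.066667; existence CERTIFIED by the union bound.


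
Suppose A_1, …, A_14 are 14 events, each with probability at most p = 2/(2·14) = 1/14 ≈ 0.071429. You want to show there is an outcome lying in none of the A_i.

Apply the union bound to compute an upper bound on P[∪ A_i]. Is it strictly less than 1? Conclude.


Union bound: P[∪_{i=1}^{14} A_i] ≤ Σ_i P[A_i] ≤ 14·p = 14·(1/14) = 1.
Numerically: 1 ≈ 1.000000.
Is 1 < 1? NO.
Since the bound 1 is ≥ 1, the union bound is uninformative here; it does NOT by itself certify existence.

14·p = 1 ≈ 1.000000; existence NOT certified by the union bound.


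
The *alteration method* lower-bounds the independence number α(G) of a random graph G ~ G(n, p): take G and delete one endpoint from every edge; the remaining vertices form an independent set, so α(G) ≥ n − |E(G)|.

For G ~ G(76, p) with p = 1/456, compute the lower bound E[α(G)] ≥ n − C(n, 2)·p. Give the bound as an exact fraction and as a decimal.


E[|E(G)|] = C(76, 2)·p = 2850 · (1/456) = 25/4.
E[α(G)] ≥ n − E[|E(G)|] = 76 − 25/4 = 279/4.
Numerically: ≈ 69.750.
(This is only a lower bound; the true E[α(G)] may be larger.)

E[α(G)] ≥ 279/4 ≈ 69.750.


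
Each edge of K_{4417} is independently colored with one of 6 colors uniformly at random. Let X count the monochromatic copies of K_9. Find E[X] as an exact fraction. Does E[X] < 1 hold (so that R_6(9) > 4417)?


E[X] = C(4417, 9) · 6^{1 − 36} = 1749208766098544225331185560 · 6^{−35} = 1749208766098544225331185560/1719070799748422591028658176.
As a reduced fraction: E[X] = 218651095762318028166398195/214883849968552823878582272 ≈ 1.017532.
Is E[X] < 1? NO.
Since E[X] ≥ 1, the first-moment bound is inconclusive at n = 4417; it does NOT by itself certify R_6(9) > 4417.

E[X] = 218651095762318028166398195/214883849968552823878582272 ≈ 1.017532; E[X] ≥ 1; first-moment method inconclusive here.


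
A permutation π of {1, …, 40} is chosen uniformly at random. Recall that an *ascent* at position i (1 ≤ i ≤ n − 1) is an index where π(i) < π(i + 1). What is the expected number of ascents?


Write X = Σ X_I over i = 1, …, 39, with X_I the indicator of one ascent.
There are 39 indicators.
For each fixed i, the pair (π(i), π(i+1)) is a uniformly random ordered pair of distinct values from {1, …, 40}; by symmetry P[π(i) < π(i+1)] = 1/2.
By linearity: E[X] = 39 · (1/2) = (40 − 1) · (1/2) = 39/2 ≈ 19.500.

E[X] = 39/2 = 19.500.


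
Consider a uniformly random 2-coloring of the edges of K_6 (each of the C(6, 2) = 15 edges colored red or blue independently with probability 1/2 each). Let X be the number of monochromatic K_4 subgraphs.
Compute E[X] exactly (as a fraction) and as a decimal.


Let X = Σ_S X_S over the C(6, 4) = 15 subsets S of size 4, where X_S = 1 if the K_4 on S is monochromatic.
For a fixed S, the K_4 on S has C(4, 2) = 6 edges. P[all 6 edges red] = (1/2)^6, and likewise for blue, so P[monochromatic] = 2·(1/2)^6 = 2^{1 − 6} = 1/32.
Summing: E[X] = C(6, 4) · 2^{1 − 6} = 15 · 1/32 = 15/32.
Numerically: E[X] ≈ 0.46875.

E[X] = C(6,4)·2^(1−C(4,2)) = 15/32 ≈ 0.46875.


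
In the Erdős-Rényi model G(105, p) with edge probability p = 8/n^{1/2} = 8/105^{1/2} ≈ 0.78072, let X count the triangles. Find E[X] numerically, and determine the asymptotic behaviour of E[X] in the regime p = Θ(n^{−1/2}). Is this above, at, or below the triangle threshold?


Number of potential triangles: C(105, 3) = 187460.
Each occurs with probability p³ ≈ (0.78072)³ ≈ 4.7586746e-01.
By linearity: E[X] = C(105, 3)·p³ ≈ 187460 · 4.7586746e-01 ≈ 89206.11483.
Since α = 1/2 < 1, p = c/n^{1/2} ≫ 1/n is above the triangle threshold p ~ 1/n. Asymptotically E[X] ~ (c³/6)·n^{3(1−α)} = (8³/6)·n^{1.5} → ∞; triangles are abundant w.h.p.

E[X] ≈ 89206.11483; in regime p = Θ(1/n^{1/2}) E[X] diverges (above the triangle threshold p ~ 1/n).


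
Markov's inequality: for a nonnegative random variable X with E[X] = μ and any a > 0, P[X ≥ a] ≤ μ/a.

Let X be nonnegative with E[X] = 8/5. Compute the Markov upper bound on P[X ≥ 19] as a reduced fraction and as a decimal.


μ = E[X] = 8/5, a = 19.
Markov: P[X ≥ 19] ≤ μ/a = (8/5)/19 = 8/95.
Numerically: ≈ 0.0842.
(Since a = 19 > μ = 1.6000, the bound 8/95 is < 1 and informative.)

P[X ≥ 19] ≤ 8/95 ≈ 0.0842.


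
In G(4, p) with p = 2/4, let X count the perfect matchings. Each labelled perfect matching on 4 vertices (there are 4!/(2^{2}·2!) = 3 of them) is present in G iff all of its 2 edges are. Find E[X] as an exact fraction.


K_4 has 4!/(2^{2}·2!) = 3 labelled perfect matchings.
For each such perfect matching H, let X_H = 1 if all 2 edges of H are present in G. Then P[X_H = 1] = p^{2} = (1/2)^{2} = 1/4.
By linearity of expectation: E[X] = Σ_H E[X_H] = 3 · p^{2} = 3 · 1/4 = 3/4.
Numerically: E[X] ≈ 0.75.

E[X] = 3 · (1/2)^{2} = 3/4 ≈ 0.75.


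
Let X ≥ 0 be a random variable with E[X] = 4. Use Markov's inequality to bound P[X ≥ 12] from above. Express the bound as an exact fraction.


μ = E[X] = 4, a = 12.
Markov: P[X ≥ 12] ≤ μ/a = (4)/12 = 1/3.
Numerically: ≈ 0.3333.
(Since a = 12 > μ = 4.0000, the bound 1/3 is < 1 and informative.)

P[X ≥ 12] ≤ 1/3 ≈ 0.3333.


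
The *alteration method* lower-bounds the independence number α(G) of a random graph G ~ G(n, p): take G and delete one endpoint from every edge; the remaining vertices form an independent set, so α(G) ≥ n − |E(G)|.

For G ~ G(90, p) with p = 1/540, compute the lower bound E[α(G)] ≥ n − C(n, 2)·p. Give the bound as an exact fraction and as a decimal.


E[|E(G)|] = C(90, 2)·p = 4005 · (1/540) = 89/12.
E[α(G)] ≥ n − E[|E(G)|] = 90 − 89/12 = 991/12.
Numerically: ≈ 82.583333.
(This is only a lower bound; the true E[α(G)] may be larger.)

E[α(G)] ≥ 991/12 ≈ 82.583333.


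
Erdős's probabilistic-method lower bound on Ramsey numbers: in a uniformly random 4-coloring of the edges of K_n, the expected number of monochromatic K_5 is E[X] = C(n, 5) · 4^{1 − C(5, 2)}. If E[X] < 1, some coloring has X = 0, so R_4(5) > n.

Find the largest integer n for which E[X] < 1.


We need C(n, 5) · 4^{1 − 10} < 1, i.e. C(n, 5) < 4^{10 − 1} = 262144.
Check values of n near the boundary:
  n = 30: C(30, 5) = 142506; 142506 < 262144? YES
  n = 31: C(31, 5) = 169911; 169911 < 262144? YES
  n = 32: C(32, 5) = 201376; 201376 < 262144? YES
  n = 33: C(33, 5) = 237336; 237336 < 262144? YES
  n = 34: C(34, 5) = 278256; 278256 < 262144? NO
The largest n with C(n, 5) < 262144 is n = 33 (where E[X] = 29667/32768 ≈ 0.905365). Hence R_4(5) > 33, i.e. R_4(5) ≥ 34.

Largest n = 33; hence R_4(5) > 33.


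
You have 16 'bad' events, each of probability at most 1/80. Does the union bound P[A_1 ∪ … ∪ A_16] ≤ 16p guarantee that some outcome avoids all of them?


Union bound: P[∪_{i=1}^{16} A_i] ≤ Σ_i P[A_i] ≤ 16·p = 16·(1/80) = 1/5.
Numerically: 1/5 ≈ 0.2000.
Is 1/5 < 1? YES.
Since P[∪ A_i] ≤ 1/5 < 1, the complement has P[∩ A_i^c] ≥ 1 − 1/5 = 4/5 > 0, so some outcome avoids every A_i.

16·p = 1/5 ≈ 0.2000; existence CERTIFIED by the union bound.


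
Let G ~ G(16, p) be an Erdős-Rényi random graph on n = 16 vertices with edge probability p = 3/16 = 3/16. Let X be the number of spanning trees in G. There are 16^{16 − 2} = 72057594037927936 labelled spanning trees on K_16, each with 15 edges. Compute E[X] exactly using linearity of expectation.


K_16 has 16^{16 − 2} = 72057594037927936 labelled spanning trees.
For each such spanning tree H, let X_H = 1 if all 15 edges of H are present in G. Then P[X_H = 1] = p^{15} = (3/16)^{15} = 14348907/1152921504606846976.
Summing the indicators: E[X] = Σ_H E[X_H] = 72057594037927936 · p^{15} = 72057594037927936 · 14348907/1152921504606846976 = 14348907/16.
Numerically: E[X] ≈ 8.9681e+05.

E[X] = 72057594037927936 · (3/16)^{15} = 14348907/16 ≈ 8.9681e+05.


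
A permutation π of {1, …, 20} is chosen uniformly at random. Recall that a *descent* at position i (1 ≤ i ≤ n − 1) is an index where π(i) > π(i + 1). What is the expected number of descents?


Write X = Σ X_I over i = 1, …, 19, with X_I the indicator of one descent.
There are 19 indicators.
For each fixed i, the pair (π(i), π(i+1)) is a uniformly random ordered pair of distinct values from {1, …, 20}; by symmetry P[π(i) > π(i+1)] = 1/2.
By linearity: E[X] = 19 · (1/2) = (20 − 1) · (1/2) = 19/2 ≈ 9.5000.

E[X] = 19/2 = 9.5000.


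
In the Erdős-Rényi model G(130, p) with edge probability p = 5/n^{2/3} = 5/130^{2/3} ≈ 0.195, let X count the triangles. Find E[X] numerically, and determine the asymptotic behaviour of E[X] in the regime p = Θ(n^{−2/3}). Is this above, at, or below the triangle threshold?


Number of potential triangles: C(130, 3) = 357760.
Each occurs with probability p³ ≈ (0.195)³ ≈ 7.39645e-03.
By linearity: E[X] = C(130, 3)·p³ ≈ 357760 · 7.39645e-03 ≈ 2646.154.
Since α = 2/3 < 1, p = c/n^{2/3} ≫ 1/n is above the triangle threshold p ~ 1/n. Asymptotically E[X] ~ (c³/6)·n^{3(1−α)} = (5³/6)·n^{1} → ∞; triangles are abundant w.h.p.

E[X] ≈ 2646.154; in regime p = Θ(1/n^{2/3}) E[X] diverges (above the triangle threshold p ~ 1/n).


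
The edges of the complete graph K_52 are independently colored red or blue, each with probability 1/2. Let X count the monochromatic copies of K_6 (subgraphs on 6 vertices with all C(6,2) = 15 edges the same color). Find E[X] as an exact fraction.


Let X = Σ_S X_S over the C(52, 6) = 20358520 subsets S of size 6, where X_S = 1 if the K_6 on S is monochromatic.
For a fixed S, the K_6 on S has C(6, 2) = 15 edges. P[all 15 edges red] = (1/2)^15, and likewise for blue, so P[monochromatic] = 2·(1/2)^15 = 2^{1 − 15} = 1/16384.
By linearity of expectation: E[X] = C(52, 6) · 2^{1 − 15} = 20358520 · 1/16384 = 2544815/2048.
Numerically: E[X] ≈ 1242.58545.

E[X] = C(52,6)·2^(1−C(6,2)) = 2544815/2048 ≈ 1242.58545.


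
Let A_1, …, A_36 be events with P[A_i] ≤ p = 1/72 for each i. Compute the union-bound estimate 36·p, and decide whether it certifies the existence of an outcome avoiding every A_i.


Union bound: P[∪_{i=1}^{36} A_i] ≤ Σ_i P[A_i] ≤ 36·p = 36·(1/72) = 1/2.
Numerically: 1/2 ≈ 0.50000.
Is 1/2 < 1? YES.
Since P[∪ A_i] ≤ 1/2 < 1, the complement has P[∩ A_i^c] ≥ 1 − 1/2 = 1/2 > 0, so some outcome avoids every A_i.

36·p = 1/2 ≈ 0.50000; existence CERTIFIED by the union bound.


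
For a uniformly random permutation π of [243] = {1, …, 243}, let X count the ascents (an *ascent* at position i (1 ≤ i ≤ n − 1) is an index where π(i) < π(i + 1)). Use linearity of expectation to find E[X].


Write X = Σ X_I over i = 1, …, 242, with X_I the indicator of one ascent.
There are 242 indicators.
For each fixed i, the pair (π(i), π(i+1)) is a uniformly random ordered pair of distinct values from {1, …, 243}; by symmetry P[π(i) < π(i+1)] = 1/2.
By linearity: E[X] = 242 · (1/2) = (243 − 1) · (1/2) = 121 ≈ 121.000000.

E[X] = 121 = 121.000000.


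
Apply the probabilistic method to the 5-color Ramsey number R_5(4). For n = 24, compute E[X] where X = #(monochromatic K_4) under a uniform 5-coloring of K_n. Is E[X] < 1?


E[X] = C(24, 4) · 5^{1 − 6} = 10626 · 5^{−5} = 10626/3125.
As a reduced fraction: E[X] = 10626/3125 ≈ 3.400320.
Is E[X] < 1? NO.
Since E[X] ≥ 1, the first-moment bound is inconclusive at n = 24; it does NOT by itself certify R_5(4) > 24.

E[X] = 10626/3125 ≈ 3.400320; E[X] ≥ 1; first-moment method inconclusive here.


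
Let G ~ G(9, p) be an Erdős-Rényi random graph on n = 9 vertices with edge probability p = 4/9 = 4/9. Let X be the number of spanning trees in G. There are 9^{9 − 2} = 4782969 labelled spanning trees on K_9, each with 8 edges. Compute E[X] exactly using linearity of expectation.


K_9 has 9^{9 − 2} = 4782969 labelled spanning trees.
For each such spanning tree H, let X_H = 1 if all 8 edges of H are present in G. Then P[X_H = 1] = p^{8} = (4/9)^{8} = 65536/43046721.
Summing the indicators: E[X] = Σ_H E[X_H] = 4782969 · p^{8} = 4782969 · 65536/43046721 = 65536/9.
Numerically: E[X] ≈ 7281.78.

E[X] = 4782969 · (4/9)^{8} = 65536/9 ≈ 7281.78.
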